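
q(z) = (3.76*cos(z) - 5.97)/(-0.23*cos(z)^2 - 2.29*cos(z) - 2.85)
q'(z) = (-0.46*sin(z)*cos(z) - 2.29*sin(z))*(3.76*cos(z) - 5.97)/(-0.23*cos(z)^2 - 2.29*cos(z) - 2.85)^2 - 3.76*sin(z)/(-0.23*cos(z)^2 - 2.29*cos(z) - 2.85) = (-0.8648*cos(z)^2 + 2.7462*cos(z) + 24.3873)*sin(z)/(0.0529*cos(z)^4 + 1.0534*cos(z)^3 + 6.5551*cos(z)^2 + 13.053*cos(z) + 8.1225)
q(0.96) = 0.90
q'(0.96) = 1.17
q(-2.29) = 5.86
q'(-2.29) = -8.04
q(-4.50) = 2.84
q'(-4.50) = 4.11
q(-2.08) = 4.36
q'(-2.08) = -6.24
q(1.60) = 2.18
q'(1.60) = 3.14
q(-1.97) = 3.73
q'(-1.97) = -5.37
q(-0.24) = 0.44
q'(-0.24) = -0.22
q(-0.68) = 0.64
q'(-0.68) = -0.72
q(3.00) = 11.99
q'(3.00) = 4.50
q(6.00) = 0.45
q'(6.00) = -0.26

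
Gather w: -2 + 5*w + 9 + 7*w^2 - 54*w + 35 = 7*w^2 - 49*w + 42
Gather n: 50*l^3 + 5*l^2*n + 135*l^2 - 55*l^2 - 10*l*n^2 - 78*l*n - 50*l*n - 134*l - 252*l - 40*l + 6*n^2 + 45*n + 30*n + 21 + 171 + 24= 50*l^3 + 80*l^2 - 426*l + n^2*(6 - 10*l) + n*(5*l^2 - 128*l + 75) + 216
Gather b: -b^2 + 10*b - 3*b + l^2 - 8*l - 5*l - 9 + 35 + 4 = -b^2 + 7*b + l^2 - 13*l + 30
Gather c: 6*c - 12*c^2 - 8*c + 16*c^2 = 4*c^2 - 2*c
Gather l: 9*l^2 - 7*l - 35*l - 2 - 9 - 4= 9*l^2 - 42*l - 15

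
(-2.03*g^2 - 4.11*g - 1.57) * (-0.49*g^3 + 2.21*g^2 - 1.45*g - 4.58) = 0.9947*g^5 - 2.4724*g^4 - 5.3703*g^3 + 11.7872*g^2 + 21.1003*g + 7.1906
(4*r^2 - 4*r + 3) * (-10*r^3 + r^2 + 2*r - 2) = -40*r^5 + 44*r^4 - 26*r^3 - 13*r^2 + 14*r - 6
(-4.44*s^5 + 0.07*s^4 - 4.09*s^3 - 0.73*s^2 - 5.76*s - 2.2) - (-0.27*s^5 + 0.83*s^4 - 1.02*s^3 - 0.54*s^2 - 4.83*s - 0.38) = -4.17*s^5 - 0.76*s^4 - 3.07*s^3 - 0.19*s^2 - 0.93*s - 1.82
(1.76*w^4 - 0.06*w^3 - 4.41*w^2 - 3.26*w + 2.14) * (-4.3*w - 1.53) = -7.568*w^5 - 2.4348*w^4 + 19.0548*w^3 + 20.7653*w^2 - 4.2142*w - 3.2742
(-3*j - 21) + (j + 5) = -2*j - 16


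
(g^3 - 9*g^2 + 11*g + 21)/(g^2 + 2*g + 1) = (g^2 - 10*g + 21)/(g + 1)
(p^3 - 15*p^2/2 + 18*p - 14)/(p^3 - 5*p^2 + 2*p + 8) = (p^2 - 11*p/2 + 7)/(p^2 - 3*p - 4)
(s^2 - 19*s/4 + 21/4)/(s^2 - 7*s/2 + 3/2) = (4*s - 7)/(2*(2*s - 1))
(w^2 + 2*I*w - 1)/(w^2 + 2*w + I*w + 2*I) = (w + I)/(w + 2)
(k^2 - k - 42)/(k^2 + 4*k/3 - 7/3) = 3*(k^2 - k - 42)/(3*k^2 + 4*k - 7)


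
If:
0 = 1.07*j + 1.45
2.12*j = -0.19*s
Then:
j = -1.36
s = 15.12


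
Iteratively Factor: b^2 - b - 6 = (b + 2)*(b - 3)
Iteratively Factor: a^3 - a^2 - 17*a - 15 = (a - 5)*(a^2 + 4*a + 3) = (a - 5)*(a + 1)*(a + 3)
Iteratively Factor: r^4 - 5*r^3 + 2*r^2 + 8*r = (r)*(r^3 - 5*r^2 + 2*r + 8) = r*(r - 2)*(r^2 - 3*r - 4) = r*(r - 4)*(r - 2)*(r + 1)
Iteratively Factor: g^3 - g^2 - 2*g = (g)*(g^2 - g - 2) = g*(g + 1)*(g - 2)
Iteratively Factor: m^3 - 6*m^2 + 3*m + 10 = (m - 5)*(m^2 - m - 2) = (m - 5)*(m - 2)*(m + 1)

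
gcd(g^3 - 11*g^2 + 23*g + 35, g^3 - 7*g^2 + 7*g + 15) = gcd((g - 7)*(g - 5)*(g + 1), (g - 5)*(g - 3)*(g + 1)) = g^2 - 4*g - 5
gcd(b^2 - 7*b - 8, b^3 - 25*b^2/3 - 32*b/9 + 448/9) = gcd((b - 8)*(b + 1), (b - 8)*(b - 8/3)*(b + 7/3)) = b - 8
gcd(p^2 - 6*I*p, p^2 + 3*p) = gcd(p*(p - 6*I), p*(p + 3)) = p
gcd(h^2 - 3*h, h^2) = h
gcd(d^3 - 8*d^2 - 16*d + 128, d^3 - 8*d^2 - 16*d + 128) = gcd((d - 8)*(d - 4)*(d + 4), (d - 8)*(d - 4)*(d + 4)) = d^3 - 8*d^2 - 16*d + 128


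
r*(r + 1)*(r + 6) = r^3 + 7*r^2 + 6*r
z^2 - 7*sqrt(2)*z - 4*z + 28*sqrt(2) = (z - 4)*(z - 7*sqrt(2))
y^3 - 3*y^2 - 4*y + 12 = (y - 3)*(y - 2)*(y + 2)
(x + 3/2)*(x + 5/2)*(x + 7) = x^3 + 11*x^2 + 127*x/4 + 105/4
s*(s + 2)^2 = s^3 + 4*s^2 + 4*s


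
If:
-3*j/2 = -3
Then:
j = 2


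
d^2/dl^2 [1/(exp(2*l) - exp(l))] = -((exp(l) - 1)*(4*exp(l) - 1) - 2*(2*exp(l) - 1)^2)*exp(-l)/(exp(l) - 1)^3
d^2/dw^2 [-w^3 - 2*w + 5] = -6*w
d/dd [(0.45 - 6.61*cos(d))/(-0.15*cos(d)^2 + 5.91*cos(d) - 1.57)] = (0.9915*cos(d)^2 - 0.134999999999998*cos(d) - 7.7182)*sin(d)/(0.0225*cos(d)^4 - 1.773*cos(d)^3 + 35.3991*cos(d)^2 - 18.5574*cos(d) + 2.4649)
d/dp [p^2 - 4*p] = 2*p - 4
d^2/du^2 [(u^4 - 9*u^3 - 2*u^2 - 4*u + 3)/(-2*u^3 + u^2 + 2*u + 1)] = 2*(21*u^6 + 144*u^5 + 21*u^4 + 103*u^3 + 117*u^2 - 21*u - 15)/(8*u^9 - 12*u^8 - 18*u^7 + 11*u^6 + 30*u^5 + 9*u^4 - 14*u^3 - 15*u^2 - 6*u - 1)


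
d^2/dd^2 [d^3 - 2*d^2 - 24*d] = 6*d - 4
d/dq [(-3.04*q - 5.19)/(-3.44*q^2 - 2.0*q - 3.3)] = (10.4576*q^2 + 6.08*q - (3.04*q + 5.19)*(6.88*q + 2.0) + 10.032)/(3.44*q^2 + 2.0*q + 3.3)^2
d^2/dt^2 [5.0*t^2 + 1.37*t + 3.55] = 10.0000000000000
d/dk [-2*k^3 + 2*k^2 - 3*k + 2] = -6*k^2 + 4*k - 3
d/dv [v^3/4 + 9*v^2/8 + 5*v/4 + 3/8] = 3*v^2/4 + 9*v/4 + 5/4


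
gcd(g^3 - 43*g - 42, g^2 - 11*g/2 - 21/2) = g - 7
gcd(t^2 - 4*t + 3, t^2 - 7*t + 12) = t - 3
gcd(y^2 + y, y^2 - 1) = y + 1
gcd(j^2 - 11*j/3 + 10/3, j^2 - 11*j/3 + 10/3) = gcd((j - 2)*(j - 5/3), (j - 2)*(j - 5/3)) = j^2 - 11*j/3 + 10/3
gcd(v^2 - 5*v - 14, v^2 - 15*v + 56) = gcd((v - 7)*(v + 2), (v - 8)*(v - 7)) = v - 7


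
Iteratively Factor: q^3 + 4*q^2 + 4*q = (q + 2)*(q^2 + 2*q) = q*(q + 2)*(q + 2)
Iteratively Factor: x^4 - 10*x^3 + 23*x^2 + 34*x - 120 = (x - 4)*(x^3 - 6*x^2 - x + 30) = (x - 4)*(x + 2)*(x^2 - 8*x + 15) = (x - 5)*(x - 4)*(x + 2)*(x - 3)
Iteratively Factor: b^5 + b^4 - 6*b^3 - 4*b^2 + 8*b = (b + 2)*(b^4 - b^3 - 4*b^2 + 4*b) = (b - 2)*(b + 2)*(b^3 + b^2 - 2*b) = b*(b - 2)*(b + 2)*(b^2 + b - 2) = b*(b - 2)*(b - 1)*(b + 2)*(b + 2)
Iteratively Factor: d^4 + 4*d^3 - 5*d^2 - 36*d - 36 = (d + 2)*(d^3 + 2*d^2 - 9*d - 18) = (d + 2)*(d + 3)*(d^2 - d - 6) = (d + 2)^2*(d + 3)*(d - 3)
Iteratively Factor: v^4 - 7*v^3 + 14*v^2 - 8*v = (v)*(v^3 - 7*v^2 + 14*v - 8) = v*(v - 1)*(v^2 - 6*v + 8) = v*(v - 2)*(v - 1)*(v - 4)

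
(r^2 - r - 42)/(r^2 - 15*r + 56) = (r + 6)/(r - 8)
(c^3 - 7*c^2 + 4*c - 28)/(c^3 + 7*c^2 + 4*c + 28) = (c - 7)/(c + 7)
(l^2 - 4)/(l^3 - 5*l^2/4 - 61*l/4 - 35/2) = 4*(l - 2)/(4*l^2 - 13*l - 35)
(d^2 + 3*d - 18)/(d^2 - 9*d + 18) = (d + 6)/(d - 6)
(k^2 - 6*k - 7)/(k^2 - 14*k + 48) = (k^2 - 6*k - 7)/(k^2 - 14*k + 48)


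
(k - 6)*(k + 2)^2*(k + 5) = k^4 + 3*k^3 - 30*k^2 - 124*k - 120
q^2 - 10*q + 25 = (q - 5)^2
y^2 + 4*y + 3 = (y + 1)*(y + 3)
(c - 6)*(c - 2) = c^2 - 8*c + 12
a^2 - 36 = (a - 6)*(a + 6)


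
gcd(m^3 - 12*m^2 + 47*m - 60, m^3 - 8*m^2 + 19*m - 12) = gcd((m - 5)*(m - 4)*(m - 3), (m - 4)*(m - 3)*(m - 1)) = m^2 - 7*m + 12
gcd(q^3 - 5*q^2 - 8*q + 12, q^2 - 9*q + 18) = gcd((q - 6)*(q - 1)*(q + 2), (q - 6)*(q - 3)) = q - 6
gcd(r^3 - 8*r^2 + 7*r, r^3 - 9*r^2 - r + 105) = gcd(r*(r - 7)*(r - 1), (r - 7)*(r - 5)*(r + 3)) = r - 7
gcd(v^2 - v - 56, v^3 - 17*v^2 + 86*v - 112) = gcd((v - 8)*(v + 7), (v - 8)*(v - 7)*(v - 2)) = v - 8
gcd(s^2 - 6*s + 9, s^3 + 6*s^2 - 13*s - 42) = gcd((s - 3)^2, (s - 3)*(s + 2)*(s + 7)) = s - 3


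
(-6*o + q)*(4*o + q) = -24*o^2 - 2*o*q + q^2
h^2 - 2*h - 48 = (h - 8)*(h + 6)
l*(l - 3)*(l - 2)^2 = l^4 - 7*l^3 + 16*l^2 - 12*l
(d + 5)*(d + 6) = d^2 + 11*d + 30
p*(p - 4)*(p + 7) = p^3 + 3*p^2 - 28*p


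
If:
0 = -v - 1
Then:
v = -1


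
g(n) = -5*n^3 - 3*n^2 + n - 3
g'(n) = -15*n^2 - 6*n + 1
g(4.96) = -681.96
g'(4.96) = -397.78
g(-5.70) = 819.80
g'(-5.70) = -452.15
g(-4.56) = 404.15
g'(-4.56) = -283.54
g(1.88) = -44.95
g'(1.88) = -63.30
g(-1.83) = 15.77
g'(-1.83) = -38.25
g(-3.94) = 252.30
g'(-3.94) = -208.21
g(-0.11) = -3.14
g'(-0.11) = 1.48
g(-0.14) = -3.19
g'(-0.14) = 1.55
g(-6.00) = 963.00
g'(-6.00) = -503.00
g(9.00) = -3882.00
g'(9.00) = -1268.00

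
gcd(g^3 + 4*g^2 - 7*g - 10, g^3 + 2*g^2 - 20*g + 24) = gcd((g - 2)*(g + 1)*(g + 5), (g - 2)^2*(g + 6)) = g - 2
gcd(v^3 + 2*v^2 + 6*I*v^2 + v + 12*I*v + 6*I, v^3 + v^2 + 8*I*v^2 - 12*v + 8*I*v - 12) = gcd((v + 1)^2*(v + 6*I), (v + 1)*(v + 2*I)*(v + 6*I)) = v^2 + v*(1 + 6*I) + 6*I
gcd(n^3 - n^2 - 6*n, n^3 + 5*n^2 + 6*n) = n^2 + 2*n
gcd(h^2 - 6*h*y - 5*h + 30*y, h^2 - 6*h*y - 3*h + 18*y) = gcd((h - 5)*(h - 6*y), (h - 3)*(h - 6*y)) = -h + 6*y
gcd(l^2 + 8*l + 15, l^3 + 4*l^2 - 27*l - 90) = l + 3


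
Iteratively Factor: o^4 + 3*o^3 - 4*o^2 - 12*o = (o + 3)*(o^3 - 4*o) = o*(o + 3)*(o^2 - 4) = o*(o - 2)*(o + 3)*(o + 2)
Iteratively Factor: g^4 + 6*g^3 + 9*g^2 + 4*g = (g + 1)*(g^3 + 5*g^2 + 4*g) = (g + 1)^2*(g^2 + 4*g) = g*(g + 1)^2*(g + 4)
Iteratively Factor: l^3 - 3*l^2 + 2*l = (l)*(l^2 - 3*l + 2) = l*(l - 2)*(l - 1)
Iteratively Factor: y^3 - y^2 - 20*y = (y)*(y^2 - y - 20) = y*(y + 4)*(y - 5)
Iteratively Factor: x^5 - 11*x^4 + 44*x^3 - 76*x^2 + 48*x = (x - 4)*(x^4 - 7*x^3 + 16*x^2 - 12*x) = x*(x - 4)*(x^3 - 7*x^2 + 16*x - 12) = x*(x - 4)*(x - 2)*(x^2 - 5*x + 6) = x*(x - 4)*(x - 3)*(x - 2)*(x - 2)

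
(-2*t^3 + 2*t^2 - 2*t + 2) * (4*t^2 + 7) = -8*t^5 + 8*t^4 - 22*t^3 + 22*t^2 - 14*t + 14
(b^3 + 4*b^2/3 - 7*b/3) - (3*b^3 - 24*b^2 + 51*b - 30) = -2*b^3 + 76*b^2/3 - 160*b/3 + 30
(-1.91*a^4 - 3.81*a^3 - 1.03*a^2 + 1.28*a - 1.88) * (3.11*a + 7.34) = -5.9401*a^5 - 25.8685*a^4 - 31.1687*a^3 - 3.5794*a^2 + 3.5484*a - 13.7992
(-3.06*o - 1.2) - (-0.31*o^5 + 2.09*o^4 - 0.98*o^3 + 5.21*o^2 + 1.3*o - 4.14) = 0.31*o^5 - 2.09*o^4 + 0.98*o^3 - 5.21*o^2 - 4.36*o + 2.94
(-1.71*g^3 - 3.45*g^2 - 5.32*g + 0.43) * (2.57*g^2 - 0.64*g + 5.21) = -4.3947*g^5 - 7.7721*g^4 - 20.3735*g^3 - 13.4646*g^2 - 27.9924*g + 2.2403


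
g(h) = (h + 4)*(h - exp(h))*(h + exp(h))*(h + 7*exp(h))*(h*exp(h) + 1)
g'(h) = (1 - exp(h))*(h + 4)*(h + exp(h))*(h + 7*exp(h))*(h*exp(h) + 1) + (h + 4)*(h - exp(h))*(h + exp(h))*(h + 7*exp(h))*(h*exp(h) + exp(h)) + (h + 4)*(h - exp(h))*(h + exp(h))*(h*exp(h) + 1)*(7*exp(h) + 1) + (h + 4)*(h - exp(h))*(h + 7*exp(h))*(h*exp(h) + 1)*(exp(h) + 1) + (h - exp(h))*(h + exp(h))*(h + 7*exp(h))*(h*exp(h) + 1)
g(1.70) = -63644.11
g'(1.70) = -297852.92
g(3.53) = -255384694.03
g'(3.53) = -1126397276.82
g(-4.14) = 9.03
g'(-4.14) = -71.83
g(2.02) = -282307.59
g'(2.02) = -1306671.88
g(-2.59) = -15.72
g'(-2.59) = 14.97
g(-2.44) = -13.36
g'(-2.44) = 16.32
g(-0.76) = 1.88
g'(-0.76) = -6.16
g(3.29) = -88346980.57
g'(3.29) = -391887726.23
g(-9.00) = 3640.60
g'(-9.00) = -1945.64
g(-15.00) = 37124.82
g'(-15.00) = -10800.11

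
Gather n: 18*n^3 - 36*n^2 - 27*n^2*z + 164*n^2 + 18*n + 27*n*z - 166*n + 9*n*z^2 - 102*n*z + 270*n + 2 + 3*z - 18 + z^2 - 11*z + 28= 18*n^3 + n^2*(128 - 27*z) + n*(9*z^2 - 75*z + 122) + z^2 - 8*z + 12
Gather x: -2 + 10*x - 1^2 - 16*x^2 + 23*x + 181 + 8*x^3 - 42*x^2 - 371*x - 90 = 8*x^3 - 58*x^2 - 338*x + 88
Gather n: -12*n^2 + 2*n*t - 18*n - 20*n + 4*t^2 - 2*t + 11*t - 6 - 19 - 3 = -12*n^2 + n*(2*t - 38) + 4*t^2 + 9*t - 28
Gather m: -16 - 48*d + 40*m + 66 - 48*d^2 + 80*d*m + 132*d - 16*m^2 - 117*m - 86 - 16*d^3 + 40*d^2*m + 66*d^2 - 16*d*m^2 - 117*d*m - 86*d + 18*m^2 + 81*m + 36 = -16*d^3 + 18*d^2 - 2*d + m^2*(2 - 16*d) + m*(40*d^2 - 37*d + 4)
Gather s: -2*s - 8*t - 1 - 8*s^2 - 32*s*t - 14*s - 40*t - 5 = -8*s^2 + s*(-32*t - 16) - 48*t - 6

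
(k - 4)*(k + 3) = k^2 - k - 12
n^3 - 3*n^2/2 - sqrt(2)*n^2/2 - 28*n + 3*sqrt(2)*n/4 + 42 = (n - 3/2)*(n - 4*sqrt(2))*(n + 7*sqrt(2)/2)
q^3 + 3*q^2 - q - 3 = (q - 1)*(q + 1)*(q + 3)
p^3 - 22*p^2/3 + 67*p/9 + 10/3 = (p - 6)*(p - 5/3)*(p + 1/3)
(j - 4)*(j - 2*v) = j^2 - 2*j*v - 4*j + 8*v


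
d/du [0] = 0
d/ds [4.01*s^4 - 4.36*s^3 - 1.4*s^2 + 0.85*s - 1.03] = 16.04*s^3 - 13.08*s^2 - 2.8*s + 0.85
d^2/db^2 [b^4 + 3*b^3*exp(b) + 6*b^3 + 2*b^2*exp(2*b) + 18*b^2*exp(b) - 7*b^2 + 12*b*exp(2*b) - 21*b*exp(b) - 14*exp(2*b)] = 3*b^3*exp(b) + 8*b^2*exp(2*b) + 36*b^2*exp(b) + 12*b^2 + 64*b*exp(2*b) + 69*b*exp(b) + 36*b - 4*exp(2*b) - 6*exp(b) - 14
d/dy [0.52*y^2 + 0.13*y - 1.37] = 1.04*y + 0.13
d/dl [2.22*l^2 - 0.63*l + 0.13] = 4.44*l - 0.63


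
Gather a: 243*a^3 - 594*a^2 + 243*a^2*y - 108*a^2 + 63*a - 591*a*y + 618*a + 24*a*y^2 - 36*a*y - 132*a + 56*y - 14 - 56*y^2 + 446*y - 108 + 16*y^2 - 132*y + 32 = 243*a^3 + a^2*(243*y - 702) + a*(24*y^2 - 627*y + 549) - 40*y^2 + 370*y - 90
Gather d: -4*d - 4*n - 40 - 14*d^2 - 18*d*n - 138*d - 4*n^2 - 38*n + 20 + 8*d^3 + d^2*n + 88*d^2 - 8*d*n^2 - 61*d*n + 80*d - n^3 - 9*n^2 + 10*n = 8*d^3 + d^2*(n + 74) + d*(-8*n^2 - 79*n - 62) - n^3 - 13*n^2 - 32*n - 20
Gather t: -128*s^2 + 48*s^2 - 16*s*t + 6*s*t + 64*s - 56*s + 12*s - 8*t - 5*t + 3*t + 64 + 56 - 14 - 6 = -80*s^2 + 20*s + t*(-10*s - 10) + 100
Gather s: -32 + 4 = -28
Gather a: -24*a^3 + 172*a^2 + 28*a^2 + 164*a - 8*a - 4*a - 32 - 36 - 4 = -24*a^3 + 200*a^2 + 152*a - 72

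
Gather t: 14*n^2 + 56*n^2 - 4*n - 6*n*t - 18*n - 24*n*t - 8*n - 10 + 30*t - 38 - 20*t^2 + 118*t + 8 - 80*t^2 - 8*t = 70*n^2 - 30*n - 100*t^2 + t*(140 - 30*n) - 40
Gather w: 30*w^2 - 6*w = 30*w^2 - 6*w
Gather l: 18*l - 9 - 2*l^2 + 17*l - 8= -2*l^2 + 35*l - 17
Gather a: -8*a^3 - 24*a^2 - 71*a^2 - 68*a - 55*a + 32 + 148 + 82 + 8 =-8*a^3 - 95*a^2 - 123*a + 270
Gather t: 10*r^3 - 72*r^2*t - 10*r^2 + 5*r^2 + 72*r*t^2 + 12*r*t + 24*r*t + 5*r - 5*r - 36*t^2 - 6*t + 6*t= 10*r^3 - 5*r^2 + t^2*(72*r - 36) + t*(-72*r^2 + 36*r)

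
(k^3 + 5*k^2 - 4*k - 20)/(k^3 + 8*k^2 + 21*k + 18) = (k^2 + 3*k - 10)/(k^2 + 6*k + 9)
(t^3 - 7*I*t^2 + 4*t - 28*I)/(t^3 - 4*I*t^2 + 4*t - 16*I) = (t - 7*I)/(t - 4*I)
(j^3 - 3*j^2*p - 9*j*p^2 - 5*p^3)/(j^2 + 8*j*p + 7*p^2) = (j^2 - 4*j*p - 5*p^2)/(j + 7*p)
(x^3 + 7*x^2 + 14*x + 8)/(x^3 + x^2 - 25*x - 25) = (x^2 + 6*x + 8)/(x^2 - 25)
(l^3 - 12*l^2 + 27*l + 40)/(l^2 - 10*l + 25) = (l^2 - 7*l - 8)/(l - 5)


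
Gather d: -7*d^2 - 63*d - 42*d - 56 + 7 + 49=-7*d^2 - 105*d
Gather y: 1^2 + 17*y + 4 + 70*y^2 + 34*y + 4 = 70*y^2 + 51*y + 9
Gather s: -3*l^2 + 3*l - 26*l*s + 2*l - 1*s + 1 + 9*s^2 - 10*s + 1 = -3*l^2 + 5*l + 9*s^2 + s*(-26*l - 11) + 2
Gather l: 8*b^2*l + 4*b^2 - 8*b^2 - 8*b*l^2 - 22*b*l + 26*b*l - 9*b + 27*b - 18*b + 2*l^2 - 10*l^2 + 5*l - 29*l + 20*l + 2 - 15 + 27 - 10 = -4*b^2 + l^2*(-8*b - 8) + l*(8*b^2 + 4*b - 4) + 4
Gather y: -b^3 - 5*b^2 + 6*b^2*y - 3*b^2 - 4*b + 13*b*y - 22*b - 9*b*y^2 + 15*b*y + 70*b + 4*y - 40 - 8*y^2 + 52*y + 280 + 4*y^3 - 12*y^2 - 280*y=-b^3 - 8*b^2 + 44*b + 4*y^3 + y^2*(-9*b - 20) + y*(6*b^2 + 28*b - 224) + 240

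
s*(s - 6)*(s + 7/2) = s^3 - 5*s^2/2 - 21*s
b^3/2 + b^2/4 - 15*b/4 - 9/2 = (b/2 + 1)*(b - 3)*(b + 3/2)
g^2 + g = g*(g + 1)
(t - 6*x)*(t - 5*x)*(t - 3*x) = t^3 - 14*t^2*x + 63*t*x^2 - 90*x^3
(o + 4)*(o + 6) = o^2 + 10*o + 24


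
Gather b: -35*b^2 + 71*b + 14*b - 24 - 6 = -35*b^2 + 85*b - 30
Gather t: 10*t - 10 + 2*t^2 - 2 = 2*t^2 + 10*t - 12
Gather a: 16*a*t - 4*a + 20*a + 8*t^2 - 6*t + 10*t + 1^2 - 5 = a*(16*t + 16) + 8*t^2 + 4*t - 4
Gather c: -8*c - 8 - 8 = -8*c - 16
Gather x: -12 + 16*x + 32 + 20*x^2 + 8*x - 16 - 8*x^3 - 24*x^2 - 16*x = -8*x^3 - 4*x^2 + 8*x + 4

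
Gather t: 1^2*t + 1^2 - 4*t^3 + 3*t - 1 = -4*t^3 + 4*t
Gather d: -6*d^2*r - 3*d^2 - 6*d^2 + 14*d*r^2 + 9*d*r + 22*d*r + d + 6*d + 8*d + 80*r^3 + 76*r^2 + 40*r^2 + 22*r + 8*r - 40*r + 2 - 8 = d^2*(-6*r - 9) + d*(14*r^2 + 31*r + 15) + 80*r^3 + 116*r^2 - 10*r - 6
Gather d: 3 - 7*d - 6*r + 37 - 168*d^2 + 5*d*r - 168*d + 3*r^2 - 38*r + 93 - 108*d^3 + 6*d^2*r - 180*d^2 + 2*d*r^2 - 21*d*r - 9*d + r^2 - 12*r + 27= -108*d^3 + d^2*(6*r - 348) + d*(2*r^2 - 16*r - 184) + 4*r^2 - 56*r + 160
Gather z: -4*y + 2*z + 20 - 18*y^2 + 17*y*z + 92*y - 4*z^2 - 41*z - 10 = -18*y^2 + 88*y - 4*z^2 + z*(17*y - 39) + 10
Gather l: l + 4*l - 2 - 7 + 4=5*l - 5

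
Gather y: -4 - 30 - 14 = -48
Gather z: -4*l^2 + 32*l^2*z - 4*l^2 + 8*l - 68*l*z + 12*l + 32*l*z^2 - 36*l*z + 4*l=-8*l^2 + 32*l*z^2 + 24*l + z*(32*l^2 - 104*l)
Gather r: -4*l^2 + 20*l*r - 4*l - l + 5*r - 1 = -4*l^2 - 5*l + r*(20*l + 5) - 1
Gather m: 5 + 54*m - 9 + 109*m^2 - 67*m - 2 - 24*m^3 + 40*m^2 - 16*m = -24*m^3 + 149*m^2 - 29*m - 6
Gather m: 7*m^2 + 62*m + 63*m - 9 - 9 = 7*m^2 + 125*m - 18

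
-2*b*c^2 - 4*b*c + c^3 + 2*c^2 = c*(-2*b + c)*(c + 2)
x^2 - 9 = (x - 3)*(x + 3)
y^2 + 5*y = y*(y + 5)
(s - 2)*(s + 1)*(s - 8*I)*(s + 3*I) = s^4 - s^3 - 5*I*s^3 + 22*s^2 + 5*I*s^2 - 24*s + 10*I*s - 48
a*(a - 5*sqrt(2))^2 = a^3 - 10*sqrt(2)*a^2 + 50*a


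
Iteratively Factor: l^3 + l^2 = (l + 1)*(l^2) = l*(l + 1)*(l)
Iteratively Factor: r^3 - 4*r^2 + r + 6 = (r + 1)*(r^2 - 5*r + 6) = (r - 3)*(r + 1)*(r - 2)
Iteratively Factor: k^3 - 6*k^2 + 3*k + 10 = (k + 1)*(k^2 - 7*k + 10) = (k - 2)*(k + 1)*(k - 5)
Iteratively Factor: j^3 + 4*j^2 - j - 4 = (j + 4)*(j^2 - 1) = (j + 1)*(j + 4)*(j - 1)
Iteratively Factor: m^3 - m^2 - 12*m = (m)*(m^2 - m - 12) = m*(m + 3)*(m - 4)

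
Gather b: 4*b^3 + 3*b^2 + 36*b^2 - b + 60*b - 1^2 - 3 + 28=4*b^3 + 39*b^2 + 59*b + 24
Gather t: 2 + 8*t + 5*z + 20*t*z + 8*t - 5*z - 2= t*(20*z + 16)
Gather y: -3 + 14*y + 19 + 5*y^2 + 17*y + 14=5*y^2 + 31*y + 30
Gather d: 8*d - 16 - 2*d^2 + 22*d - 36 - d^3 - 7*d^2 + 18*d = -d^3 - 9*d^2 + 48*d - 52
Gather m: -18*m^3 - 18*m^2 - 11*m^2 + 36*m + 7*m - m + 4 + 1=-18*m^3 - 29*m^2 + 42*m + 5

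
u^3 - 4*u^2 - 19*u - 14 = (u - 7)*(u + 1)*(u + 2)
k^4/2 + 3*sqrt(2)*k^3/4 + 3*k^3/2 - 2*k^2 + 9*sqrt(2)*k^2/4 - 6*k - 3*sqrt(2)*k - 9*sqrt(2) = (k/2 + 1)*(k - 2)*(k + 3)*(k + 3*sqrt(2)/2)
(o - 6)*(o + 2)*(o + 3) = o^3 - o^2 - 24*o - 36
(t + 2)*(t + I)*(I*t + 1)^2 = -t^4 - 2*t^3 + I*t^3 - t^2 + 2*I*t^2 - 2*t + I*t + 2*I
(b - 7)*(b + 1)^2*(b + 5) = b^4 - 38*b^2 - 72*b - 35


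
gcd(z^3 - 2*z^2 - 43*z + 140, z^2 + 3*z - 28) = z^2 + 3*z - 28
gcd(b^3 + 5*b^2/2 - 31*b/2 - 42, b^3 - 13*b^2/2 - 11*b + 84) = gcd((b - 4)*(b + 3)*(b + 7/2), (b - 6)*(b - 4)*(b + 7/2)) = b^2 - b/2 - 14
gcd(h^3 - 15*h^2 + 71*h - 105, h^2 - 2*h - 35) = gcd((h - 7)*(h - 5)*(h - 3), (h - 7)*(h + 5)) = h - 7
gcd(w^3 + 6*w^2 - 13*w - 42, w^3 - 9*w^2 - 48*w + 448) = w + 7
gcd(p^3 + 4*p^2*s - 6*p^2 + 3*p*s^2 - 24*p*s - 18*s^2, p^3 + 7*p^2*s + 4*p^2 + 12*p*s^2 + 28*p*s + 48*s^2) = p + 3*s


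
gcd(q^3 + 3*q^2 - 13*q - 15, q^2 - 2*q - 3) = q^2 - 2*q - 3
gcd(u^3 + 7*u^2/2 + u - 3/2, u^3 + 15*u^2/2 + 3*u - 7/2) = u^2 + u/2 - 1/2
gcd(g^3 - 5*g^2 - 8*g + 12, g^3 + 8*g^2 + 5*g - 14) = g^2 + g - 2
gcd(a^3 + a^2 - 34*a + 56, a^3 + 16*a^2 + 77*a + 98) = a + 7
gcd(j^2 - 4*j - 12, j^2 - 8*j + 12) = j - 6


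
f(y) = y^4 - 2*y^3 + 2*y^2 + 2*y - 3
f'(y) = 4*y^3 - 6*y^2 + 4*y + 2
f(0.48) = -1.75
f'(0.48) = 2.98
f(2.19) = 12.97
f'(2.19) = 24.00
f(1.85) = 6.60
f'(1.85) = 14.19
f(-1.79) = 21.57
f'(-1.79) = -47.33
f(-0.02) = -3.04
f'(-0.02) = 1.92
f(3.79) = 130.76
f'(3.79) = 148.74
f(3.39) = 80.92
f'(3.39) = 102.44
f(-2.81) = 113.90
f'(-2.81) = -145.37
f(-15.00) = 57792.00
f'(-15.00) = -14908.00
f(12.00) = 17589.00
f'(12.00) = 6098.00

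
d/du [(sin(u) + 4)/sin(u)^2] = -(sin(u) + 8)*cos(u)/sin(u)^3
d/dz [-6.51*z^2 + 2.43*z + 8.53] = 2.43 - 13.02*z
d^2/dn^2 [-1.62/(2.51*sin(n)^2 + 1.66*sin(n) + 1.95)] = (40.824648*sin(n)^4 + 20.249676*sin(n)^3 - 88.48926*sin(n)^2 - 45.743292*sin(n) + 6.930036)/(2.51*sin(n)^2 + 1.66*sin(n) + 1.95)^3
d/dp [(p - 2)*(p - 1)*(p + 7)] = 3*p^2 + 8*p - 19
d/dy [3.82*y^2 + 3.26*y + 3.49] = 7.64*y + 3.26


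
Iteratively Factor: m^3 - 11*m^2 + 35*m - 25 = (m - 5)*(m^2 - 6*m + 5) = (m - 5)*(m - 1)*(m - 5)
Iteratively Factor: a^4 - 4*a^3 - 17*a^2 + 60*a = (a)*(a^3 - 4*a^2 - 17*a + 60) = a*(a + 4)*(a^2 - 8*a + 15) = a*(a - 3)*(a + 4)*(a - 5)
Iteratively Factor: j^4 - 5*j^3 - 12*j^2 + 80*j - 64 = (j - 4)*(j^3 - j^2 - 16*j + 16) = (j - 4)*(j + 4)*(j^2 - 5*j + 4) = (j - 4)*(j - 1)*(j + 4)*(j - 4)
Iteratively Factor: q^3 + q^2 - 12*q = (q - 3)*(q^2 + 4*q) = q*(q - 3)*(q + 4)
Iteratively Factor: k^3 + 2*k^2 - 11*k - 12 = (k + 4)*(k^2 - 2*k - 3) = (k + 1)*(k + 4)*(k - 3)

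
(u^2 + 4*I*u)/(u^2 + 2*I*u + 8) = u/(u - 2*I)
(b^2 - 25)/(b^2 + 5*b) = (b - 5)/b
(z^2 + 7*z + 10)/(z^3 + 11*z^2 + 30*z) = (z + 2)/(z*(z + 6))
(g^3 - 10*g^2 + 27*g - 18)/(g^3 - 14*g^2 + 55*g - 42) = (g - 3)/(g - 7)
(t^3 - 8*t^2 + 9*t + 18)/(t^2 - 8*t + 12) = (t^2 - 2*t - 3)/(t - 2)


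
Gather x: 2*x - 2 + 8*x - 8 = 10*x - 10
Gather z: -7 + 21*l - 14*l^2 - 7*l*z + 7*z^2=-14*l^2 - 7*l*z + 21*l + 7*z^2 - 7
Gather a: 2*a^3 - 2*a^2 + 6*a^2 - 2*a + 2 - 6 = 2*a^3 + 4*a^2 - 2*a - 4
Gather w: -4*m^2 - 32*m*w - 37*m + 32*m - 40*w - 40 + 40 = -4*m^2 - 5*m + w*(-32*m - 40)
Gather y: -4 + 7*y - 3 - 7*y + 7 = 0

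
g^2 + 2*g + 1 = (g + 1)^2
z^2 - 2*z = z*(z - 2)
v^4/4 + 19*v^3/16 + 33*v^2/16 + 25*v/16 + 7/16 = (v/4 + 1/4)*(v + 1)^2*(v + 7/4)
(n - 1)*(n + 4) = n^2 + 3*n - 4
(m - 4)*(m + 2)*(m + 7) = m^3 + 5*m^2 - 22*m - 56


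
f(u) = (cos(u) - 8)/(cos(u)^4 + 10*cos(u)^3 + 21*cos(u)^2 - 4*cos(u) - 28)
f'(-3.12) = -0.03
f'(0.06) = -1800.41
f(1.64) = 0.29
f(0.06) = 54.12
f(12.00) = 0.72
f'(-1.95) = -0.25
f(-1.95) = 0.35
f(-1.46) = 0.28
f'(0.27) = -19.74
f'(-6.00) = -17.11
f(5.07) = 0.29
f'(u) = (cos(u) - 8)*(4*sin(u)*cos(u)^3 + 30*sin(u)*cos(u)^2 + 42*sin(u)*cos(u) - 4*sin(u))/(cos(u)^4 + 10*cos(u)^3 + 21*cos(u)^2 - 4*cos(u) - 28)^2 - sin(u)/(cos(u)^4 + 10*cos(u)^3 + 21*cos(u)^2 - 4*cos(u) - 28)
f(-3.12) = 0.75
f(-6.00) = 2.53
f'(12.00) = 2.11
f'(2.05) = 0.29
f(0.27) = 2.78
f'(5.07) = 0.11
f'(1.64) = 0.11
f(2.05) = 0.37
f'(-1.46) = -0.03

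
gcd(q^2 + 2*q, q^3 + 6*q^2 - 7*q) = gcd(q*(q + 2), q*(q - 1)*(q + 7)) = q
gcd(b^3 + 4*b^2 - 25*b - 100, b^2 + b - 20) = b + 5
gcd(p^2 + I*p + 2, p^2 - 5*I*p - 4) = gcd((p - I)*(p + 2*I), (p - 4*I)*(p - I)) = p - I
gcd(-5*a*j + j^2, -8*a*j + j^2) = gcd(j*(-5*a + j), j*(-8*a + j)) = j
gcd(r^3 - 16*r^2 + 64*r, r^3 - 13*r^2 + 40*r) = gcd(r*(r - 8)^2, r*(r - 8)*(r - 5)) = r^2 - 8*r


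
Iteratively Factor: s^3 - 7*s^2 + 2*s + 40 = (s + 2)*(s^2 - 9*s + 20) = (s - 4)*(s + 2)*(s - 5)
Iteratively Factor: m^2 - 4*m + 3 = (m - 3)*(m - 1)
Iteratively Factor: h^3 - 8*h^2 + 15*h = (h)*(h^2 - 8*h + 15) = h*(h - 5)*(h - 3)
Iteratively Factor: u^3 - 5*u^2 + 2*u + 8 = (u - 4)*(u^2 - u - 2) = (u - 4)*(u - 2)*(u + 1)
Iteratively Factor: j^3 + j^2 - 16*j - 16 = (j + 4)*(j^2 - 3*j - 4) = (j - 4)*(j + 4)*(j + 1)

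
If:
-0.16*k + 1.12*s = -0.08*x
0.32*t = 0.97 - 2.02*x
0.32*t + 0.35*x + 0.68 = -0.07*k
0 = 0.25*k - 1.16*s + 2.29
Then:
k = -27.03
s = -3.85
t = 3.95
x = -0.14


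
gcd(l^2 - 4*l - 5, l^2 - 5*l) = l - 5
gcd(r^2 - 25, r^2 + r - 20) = r + 5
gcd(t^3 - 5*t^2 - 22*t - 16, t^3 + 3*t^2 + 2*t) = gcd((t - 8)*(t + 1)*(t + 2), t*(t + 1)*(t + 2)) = t^2 + 3*t + 2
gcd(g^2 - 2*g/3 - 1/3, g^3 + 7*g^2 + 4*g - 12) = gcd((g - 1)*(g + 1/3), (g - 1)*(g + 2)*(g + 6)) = g - 1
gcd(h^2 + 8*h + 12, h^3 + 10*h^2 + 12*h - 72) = h + 6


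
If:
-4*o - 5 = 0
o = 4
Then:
No Solution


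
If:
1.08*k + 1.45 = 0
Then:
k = -1.34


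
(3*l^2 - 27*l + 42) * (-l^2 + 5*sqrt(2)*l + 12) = -3*l^4 + 15*sqrt(2)*l^3 + 27*l^3 - 135*sqrt(2)*l^2 - 6*l^2 - 324*l + 210*sqrt(2)*l + 504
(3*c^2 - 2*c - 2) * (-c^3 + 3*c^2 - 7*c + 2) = -3*c^5 + 11*c^4 - 25*c^3 + 14*c^2 + 10*c - 4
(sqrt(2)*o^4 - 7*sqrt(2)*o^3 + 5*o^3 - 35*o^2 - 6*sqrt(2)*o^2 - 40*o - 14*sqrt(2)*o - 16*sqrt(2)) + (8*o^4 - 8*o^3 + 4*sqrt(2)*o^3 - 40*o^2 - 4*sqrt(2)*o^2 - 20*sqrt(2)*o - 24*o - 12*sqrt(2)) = sqrt(2)*o^4 + 8*o^4 - 3*sqrt(2)*o^3 - 3*o^3 - 75*o^2 - 10*sqrt(2)*o^2 - 64*o - 34*sqrt(2)*o - 28*sqrt(2)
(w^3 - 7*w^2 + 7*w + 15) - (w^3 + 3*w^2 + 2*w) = -10*w^2 + 5*w + 15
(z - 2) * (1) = z - 2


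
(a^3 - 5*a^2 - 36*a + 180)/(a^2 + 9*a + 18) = (a^2 - 11*a + 30)/(a + 3)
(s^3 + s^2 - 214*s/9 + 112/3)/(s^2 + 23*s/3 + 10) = (9*s^2 - 45*s + 56)/(3*(3*s + 5))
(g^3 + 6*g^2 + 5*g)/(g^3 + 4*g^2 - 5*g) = (g + 1)/(g - 1)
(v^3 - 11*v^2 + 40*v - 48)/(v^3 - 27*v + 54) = (v^2 - 8*v + 16)/(v^2 + 3*v - 18)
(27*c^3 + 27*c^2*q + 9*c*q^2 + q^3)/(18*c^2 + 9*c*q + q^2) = (9*c^2 + 6*c*q + q^2)/(6*c + q)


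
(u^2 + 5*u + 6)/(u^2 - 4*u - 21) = (u + 2)/(u - 7)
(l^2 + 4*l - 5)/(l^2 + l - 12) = (l^2 + 4*l - 5)/(l^2 + l - 12)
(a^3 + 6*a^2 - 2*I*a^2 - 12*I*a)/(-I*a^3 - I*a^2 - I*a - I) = a*(I*a^2 + 2*a*(1 + 3*I) + 12)/(a^3 + a^2 + a + 1)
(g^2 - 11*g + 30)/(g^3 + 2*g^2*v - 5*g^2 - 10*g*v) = (g - 6)/(g*(g + 2*v))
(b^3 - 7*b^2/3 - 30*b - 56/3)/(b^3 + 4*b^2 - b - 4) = (3*b^2 - 19*b - 14)/(3*(b^2 - 1))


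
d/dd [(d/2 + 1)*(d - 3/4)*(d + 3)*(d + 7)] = 2*d^3 + 135*d^2/8 + 32*d + 45/8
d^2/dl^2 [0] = 0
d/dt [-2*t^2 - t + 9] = -4*t - 1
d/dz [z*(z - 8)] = 2*z - 8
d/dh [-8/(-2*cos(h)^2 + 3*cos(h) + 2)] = 8*(4*cos(h) - 3)*sin(h)/(2*sin(h)^2 + 3*cos(h))^2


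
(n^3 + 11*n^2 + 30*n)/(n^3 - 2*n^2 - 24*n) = (n^2 + 11*n + 30)/(n^2 - 2*n - 24)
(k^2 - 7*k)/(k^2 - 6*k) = (k - 7)/(k - 6)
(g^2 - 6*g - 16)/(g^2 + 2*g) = (g - 8)/g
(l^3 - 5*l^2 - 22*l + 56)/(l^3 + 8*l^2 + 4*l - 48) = (l - 7)/(l + 6)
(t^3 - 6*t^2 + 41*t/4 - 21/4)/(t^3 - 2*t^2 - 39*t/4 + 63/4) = (t - 1)/(t + 3)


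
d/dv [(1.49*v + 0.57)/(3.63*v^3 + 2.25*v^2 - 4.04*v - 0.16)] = (-10.8174*v^3 - 9.5598*v^2 - 2.565*v + 2.0644)/(13.1769*v^6 + 16.335*v^5 - 24.2679*v^4 - 19.3416*v^3 + 15.6016*v^2 + 1.2928*v + 0.0256)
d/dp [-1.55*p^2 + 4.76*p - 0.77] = 4.76 - 3.1*p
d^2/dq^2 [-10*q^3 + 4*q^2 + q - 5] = 8 - 60*q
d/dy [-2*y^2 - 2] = -4*y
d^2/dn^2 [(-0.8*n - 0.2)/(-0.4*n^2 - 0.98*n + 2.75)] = ((0.8*n + 0.2)*(0.8*n + 0.98)*(1.6*n + 1.96) - (1.92*n + 1.728)*(0.4*n^2 + 0.98*n - 2.75))/(0.4*n^2 + 0.98*n - 2.75)^3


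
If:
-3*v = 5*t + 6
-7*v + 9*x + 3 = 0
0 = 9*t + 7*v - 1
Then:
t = -45/8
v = 59/8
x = 389/72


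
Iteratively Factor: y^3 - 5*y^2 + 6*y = (y)*(y^2 - 5*y + 6) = y*(y - 2)*(y - 3)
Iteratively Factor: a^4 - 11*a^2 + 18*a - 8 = (a - 1)*(a^3 + a^2 - 10*a + 8) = (a - 1)^2*(a^2 + 2*a - 8) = (a - 2)*(a - 1)^2*(a + 4)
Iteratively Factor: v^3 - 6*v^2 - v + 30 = (v - 3)*(v^2 - 3*v - 10) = (v - 3)*(v + 2)*(v - 5)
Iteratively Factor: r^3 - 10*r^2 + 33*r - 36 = (r - 4)*(r^2 - 6*r + 9) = (r - 4)*(r - 3)*(r - 3)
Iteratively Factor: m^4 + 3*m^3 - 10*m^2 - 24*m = (m + 4)*(m^3 - m^2 - 6*m) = (m - 3)*(m + 4)*(m^2 + 2*m) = m*(m - 3)*(m + 4)*(m + 2)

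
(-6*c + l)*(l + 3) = -6*c*l - 18*c + l^2 + 3*l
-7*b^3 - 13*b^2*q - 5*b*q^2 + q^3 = (-7*b + q)*(b + q)^2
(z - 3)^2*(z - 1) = z^3 - 7*z^2 + 15*z - 9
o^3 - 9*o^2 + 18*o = o*(o - 6)*(o - 3)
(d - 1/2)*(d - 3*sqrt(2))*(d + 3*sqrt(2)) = d^3 - d^2/2 - 18*d + 9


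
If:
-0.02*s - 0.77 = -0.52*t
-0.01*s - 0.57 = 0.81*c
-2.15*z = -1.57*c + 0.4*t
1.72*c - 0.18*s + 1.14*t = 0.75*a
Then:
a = 12.9771282891742*z + 10.8805590457981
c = 0.763452608576892*z - 0.101065282709642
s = -61.8396612947282*z - 48.813712100519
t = -2.3784485113357*z - 0.396681234635346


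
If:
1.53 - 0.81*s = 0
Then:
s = 1.89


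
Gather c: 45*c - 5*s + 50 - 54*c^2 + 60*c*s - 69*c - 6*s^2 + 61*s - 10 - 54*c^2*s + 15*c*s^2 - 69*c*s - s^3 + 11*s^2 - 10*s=c^2*(-54*s - 54) + c*(15*s^2 - 9*s - 24) - s^3 + 5*s^2 + 46*s + 40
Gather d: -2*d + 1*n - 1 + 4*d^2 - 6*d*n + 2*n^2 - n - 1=4*d^2 + d*(-6*n - 2) + 2*n^2 - 2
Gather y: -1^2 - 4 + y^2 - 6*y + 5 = y^2 - 6*y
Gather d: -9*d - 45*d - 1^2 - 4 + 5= -54*d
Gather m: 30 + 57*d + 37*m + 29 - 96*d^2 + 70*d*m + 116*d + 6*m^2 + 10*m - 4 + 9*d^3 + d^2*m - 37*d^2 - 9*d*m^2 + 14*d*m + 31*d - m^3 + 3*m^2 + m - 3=9*d^3 - 133*d^2 + 204*d - m^3 + m^2*(9 - 9*d) + m*(d^2 + 84*d + 48) + 52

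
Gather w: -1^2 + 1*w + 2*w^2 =2*w^2 + w - 1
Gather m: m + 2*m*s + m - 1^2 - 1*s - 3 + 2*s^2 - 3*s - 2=m*(2*s + 2) + 2*s^2 - 4*s - 6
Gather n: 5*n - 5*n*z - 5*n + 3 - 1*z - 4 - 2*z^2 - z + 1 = -5*n*z - 2*z^2 - 2*z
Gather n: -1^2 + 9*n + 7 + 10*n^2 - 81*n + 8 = 10*n^2 - 72*n + 14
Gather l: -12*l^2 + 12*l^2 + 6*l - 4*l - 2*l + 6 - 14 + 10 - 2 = 0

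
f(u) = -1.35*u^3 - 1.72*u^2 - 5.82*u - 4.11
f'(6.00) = -172.26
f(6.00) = -392.55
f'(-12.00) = -547.74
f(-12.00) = 2150.85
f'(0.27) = -7.04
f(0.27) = -5.83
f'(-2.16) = -17.29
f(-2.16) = 14.04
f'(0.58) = -9.18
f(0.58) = -8.33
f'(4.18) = -90.96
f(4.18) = -157.09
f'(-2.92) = -30.31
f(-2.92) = 31.83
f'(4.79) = -115.22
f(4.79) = -219.82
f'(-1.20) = -7.52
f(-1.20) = 2.73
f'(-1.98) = -14.89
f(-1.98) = 11.15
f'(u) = -4.05*u^2 - 3.44*u - 5.82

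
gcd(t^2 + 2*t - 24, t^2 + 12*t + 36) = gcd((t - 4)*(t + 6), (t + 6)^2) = t + 6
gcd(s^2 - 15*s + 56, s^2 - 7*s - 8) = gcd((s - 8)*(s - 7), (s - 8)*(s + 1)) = s - 8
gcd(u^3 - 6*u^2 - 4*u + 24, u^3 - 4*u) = u^2 - 4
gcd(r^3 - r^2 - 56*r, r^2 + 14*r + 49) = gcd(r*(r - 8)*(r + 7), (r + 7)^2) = r + 7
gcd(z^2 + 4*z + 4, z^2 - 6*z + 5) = 1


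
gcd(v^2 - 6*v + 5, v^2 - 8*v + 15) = v - 5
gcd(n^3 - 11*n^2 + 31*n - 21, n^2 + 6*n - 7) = n - 1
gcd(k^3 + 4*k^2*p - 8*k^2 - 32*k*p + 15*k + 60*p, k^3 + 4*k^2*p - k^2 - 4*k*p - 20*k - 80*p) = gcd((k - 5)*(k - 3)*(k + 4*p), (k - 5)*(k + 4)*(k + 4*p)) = k^2 + 4*k*p - 5*k - 20*p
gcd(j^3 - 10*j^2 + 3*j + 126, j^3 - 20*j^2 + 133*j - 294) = j^2 - 13*j + 42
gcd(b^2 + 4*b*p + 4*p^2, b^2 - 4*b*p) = 1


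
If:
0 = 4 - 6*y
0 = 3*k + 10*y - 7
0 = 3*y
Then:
No Solution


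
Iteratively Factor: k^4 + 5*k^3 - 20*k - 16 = (k - 2)*(k^3 + 7*k^2 + 14*k + 8) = (k - 2)*(k + 2)*(k^2 + 5*k + 4) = (k - 2)*(k + 1)*(k + 2)*(k + 4)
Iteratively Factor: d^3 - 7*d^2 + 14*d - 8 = (d - 1)*(d^2 - 6*d + 8) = (d - 2)*(d - 1)*(d - 4)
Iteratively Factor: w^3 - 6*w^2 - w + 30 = (w - 3)*(w^2 - 3*w - 10) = (w - 3)*(w + 2)*(w - 5)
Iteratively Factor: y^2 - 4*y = (y - 4)*(y)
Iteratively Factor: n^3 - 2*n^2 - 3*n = (n)*(n^2 - 2*n - 3) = n*(n + 1)*(n - 3)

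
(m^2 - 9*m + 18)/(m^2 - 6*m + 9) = (m - 6)/(m - 3)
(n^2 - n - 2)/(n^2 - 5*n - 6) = (n - 2)/(n - 6)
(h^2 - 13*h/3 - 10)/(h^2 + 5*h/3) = (h - 6)/h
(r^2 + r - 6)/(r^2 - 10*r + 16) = (r + 3)/(r - 8)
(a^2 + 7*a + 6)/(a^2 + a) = (a + 6)/a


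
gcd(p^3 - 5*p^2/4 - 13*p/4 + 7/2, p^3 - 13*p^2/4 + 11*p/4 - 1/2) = p^2 - 3*p + 2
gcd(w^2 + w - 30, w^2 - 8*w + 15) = w - 5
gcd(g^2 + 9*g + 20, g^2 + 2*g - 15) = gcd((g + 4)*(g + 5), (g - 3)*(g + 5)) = g + 5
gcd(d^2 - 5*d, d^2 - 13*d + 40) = d - 5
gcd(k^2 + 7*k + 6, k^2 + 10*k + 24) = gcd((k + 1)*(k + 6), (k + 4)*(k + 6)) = k + 6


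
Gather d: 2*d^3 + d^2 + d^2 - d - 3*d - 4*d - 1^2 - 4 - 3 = 2*d^3 + 2*d^2 - 8*d - 8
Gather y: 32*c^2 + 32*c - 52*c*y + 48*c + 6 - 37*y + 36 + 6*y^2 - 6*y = 32*c^2 + 80*c + 6*y^2 + y*(-52*c - 43) + 42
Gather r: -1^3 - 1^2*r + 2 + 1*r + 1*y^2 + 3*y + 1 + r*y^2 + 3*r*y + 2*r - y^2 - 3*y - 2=r*(y^2 + 3*y + 2)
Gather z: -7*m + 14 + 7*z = -7*m + 7*z + 14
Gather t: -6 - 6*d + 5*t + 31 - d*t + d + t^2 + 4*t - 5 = -5*d + t^2 + t*(9 - d) + 20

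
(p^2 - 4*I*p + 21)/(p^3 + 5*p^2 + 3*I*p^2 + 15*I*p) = (p - 7*I)/(p*(p + 5))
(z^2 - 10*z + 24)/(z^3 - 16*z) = (z - 6)/(z*(z + 4))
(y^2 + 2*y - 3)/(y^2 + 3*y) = (y - 1)/y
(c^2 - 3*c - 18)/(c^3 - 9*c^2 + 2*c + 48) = (c^2 - 3*c - 18)/(c^3 - 9*c^2 + 2*c + 48)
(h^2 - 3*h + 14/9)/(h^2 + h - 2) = (h^2 - 3*h + 14/9)/(h^2 + h - 2)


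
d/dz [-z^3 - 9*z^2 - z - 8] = -3*z^2 - 18*z - 1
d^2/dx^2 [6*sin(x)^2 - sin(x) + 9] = sin(x) + 12*cos(2*x)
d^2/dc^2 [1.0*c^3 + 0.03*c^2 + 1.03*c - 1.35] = 6.0*c + 0.06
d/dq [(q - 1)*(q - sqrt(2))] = 2*q - sqrt(2) - 1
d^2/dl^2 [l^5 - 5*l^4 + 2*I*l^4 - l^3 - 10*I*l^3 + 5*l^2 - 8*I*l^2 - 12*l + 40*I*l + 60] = 20*l^3 + l^2*(-60 + 24*I) + l*(-6 - 60*I) + 10 - 16*I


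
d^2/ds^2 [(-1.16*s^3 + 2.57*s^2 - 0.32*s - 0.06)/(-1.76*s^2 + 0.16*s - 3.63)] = (-7.105427357601e-15*s^5 - 14.227584*s^3 + 95.588064*s^2 + 79.343352*s - 68.121138)/(5.451776*s^6 - 1.486848*s^5 + 33.868032*s^4 - 6.137344*s^3 + 69.852816*s^2 - 6.324912*s + 47.832147)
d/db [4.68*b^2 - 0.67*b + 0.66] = 9.36*b - 0.67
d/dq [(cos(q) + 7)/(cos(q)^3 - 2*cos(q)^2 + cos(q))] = (21*cos(q) + cos(2*q) - 6)*sin(q)/((cos(q) - 1)^3*cos(q)^2)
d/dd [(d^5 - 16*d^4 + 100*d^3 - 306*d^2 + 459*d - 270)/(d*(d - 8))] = (3*d^6 - 64*d^5 + 484*d^4 - 1600*d^3 + 1989*d^2 + 540*d - 2160)/(d^2*(d^2 - 16*d + 64))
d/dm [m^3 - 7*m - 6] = 3*m^2 - 7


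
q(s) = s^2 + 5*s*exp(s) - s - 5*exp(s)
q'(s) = 5*s*exp(s) + 2*s - 1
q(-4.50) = 24.44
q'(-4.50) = -10.25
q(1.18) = 3.14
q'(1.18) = 20.56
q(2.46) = 89.04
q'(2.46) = 147.89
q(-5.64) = 37.33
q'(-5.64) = -12.38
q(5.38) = 4776.35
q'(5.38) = 5847.66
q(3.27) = 306.06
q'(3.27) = 435.73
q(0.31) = -4.92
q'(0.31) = 1.73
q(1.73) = 21.85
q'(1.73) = 51.25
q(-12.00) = 156.00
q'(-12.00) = -25.00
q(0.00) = -5.00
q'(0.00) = -1.00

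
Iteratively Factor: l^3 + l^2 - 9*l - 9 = (l + 1)*(l^2 - 9) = (l - 3)*(l + 1)*(l + 3)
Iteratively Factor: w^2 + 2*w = (w)*(w + 2)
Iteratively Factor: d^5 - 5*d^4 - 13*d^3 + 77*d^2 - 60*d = (d + 4)*(d^4 - 9*d^3 + 23*d^2 - 15*d) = (d - 1)*(d + 4)*(d^3 - 8*d^2 + 15*d) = (d - 5)*(d - 1)*(d + 4)*(d^2 - 3*d) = d*(d - 5)*(d - 1)*(d + 4)*(d - 3)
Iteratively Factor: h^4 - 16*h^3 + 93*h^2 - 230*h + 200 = (h - 5)*(h^3 - 11*h^2 + 38*h - 40) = (h - 5)^2*(h^2 - 6*h + 8) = (h - 5)^2*(h - 4)*(h - 2)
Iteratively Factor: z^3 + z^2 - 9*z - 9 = (z - 3)*(z^2 + 4*z + 3) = (z - 3)*(z + 3)*(z + 1)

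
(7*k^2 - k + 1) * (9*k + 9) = 63*k^3 + 54*k^2 + 9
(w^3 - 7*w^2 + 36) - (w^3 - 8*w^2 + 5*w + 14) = w^2 - 5*w + 22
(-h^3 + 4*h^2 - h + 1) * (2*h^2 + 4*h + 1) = -2*h^5 + 4*h^4 + 13*h^3 + 2*h^2 + 3*h + 1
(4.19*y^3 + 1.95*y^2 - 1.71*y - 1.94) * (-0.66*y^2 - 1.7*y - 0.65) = -2.7654*y^5 - 8.41*y^4 - 4.9099*y^3 + 2.9199*y^2 + 4.4095*y + 1.261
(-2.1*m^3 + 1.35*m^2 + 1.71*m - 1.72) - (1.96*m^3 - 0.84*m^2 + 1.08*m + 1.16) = -4.06*m^3 + 2.19*m^2 + 0.63*m - 2.88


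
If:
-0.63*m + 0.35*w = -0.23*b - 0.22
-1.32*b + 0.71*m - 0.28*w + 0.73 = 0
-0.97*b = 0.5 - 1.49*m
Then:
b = 0.97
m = 0.97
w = 0.48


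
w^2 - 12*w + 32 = (w - 8)*(w - 4)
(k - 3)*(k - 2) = k^2 - 5*k + 6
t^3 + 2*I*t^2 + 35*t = t*(t - 5*I)*(t + 7*I)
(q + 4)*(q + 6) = q^2 + 10*q + 24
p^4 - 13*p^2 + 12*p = p*(p - 3)*(p - 1)*(p + 4)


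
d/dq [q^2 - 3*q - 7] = 2*q - 3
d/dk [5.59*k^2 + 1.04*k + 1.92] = 11.18*k + 1.04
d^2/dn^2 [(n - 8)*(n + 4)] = 2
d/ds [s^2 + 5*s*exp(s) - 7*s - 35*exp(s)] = 5*s*exp(s) + 2*s - 30*exp(s) - 7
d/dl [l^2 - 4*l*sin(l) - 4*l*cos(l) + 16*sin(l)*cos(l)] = -4*sqrt(2)*l*cos(l + pi/4) + 2*l - 4*sqrt(2)*sin(l + pi/4) + 16*cos(2*l)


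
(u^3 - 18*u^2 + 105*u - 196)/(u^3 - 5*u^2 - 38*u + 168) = (u - 7)/(u + 6)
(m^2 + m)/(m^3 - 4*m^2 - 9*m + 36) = m*(m + 1)/(m^3 - 4*m^2 - 9*m + 36)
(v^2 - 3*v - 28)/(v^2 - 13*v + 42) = (v + 4)/(v - 6)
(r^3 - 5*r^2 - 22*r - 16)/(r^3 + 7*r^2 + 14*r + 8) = (r - 8)/(r + 4)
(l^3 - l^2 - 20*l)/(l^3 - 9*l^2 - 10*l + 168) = l*(l - 5)/(l^2 - 13*l + 42)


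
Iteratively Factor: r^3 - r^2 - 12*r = (r + 3)*(r^2 - 4*r) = r*(r + 3)*(r - 4)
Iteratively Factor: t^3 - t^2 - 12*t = (t)*(t^2 - t - 12) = t*(t - 4)*(t + 3)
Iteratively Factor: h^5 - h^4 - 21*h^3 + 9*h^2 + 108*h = (h - 3)*(h^4 + 2*h^3 - 15*h^2 - 36*h) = (h - 3)*(h + 3)*(h^3 - h^2 - 12*h) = (h - 4)*(h - 3)*(h + 3)*(h^2 + 3*h) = (h - 4)*(h - 3)*(h + 3)^2*(h)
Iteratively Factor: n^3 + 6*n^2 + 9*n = (n + 3)*(n^2 + 3*n) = (n + 3)^2*(n)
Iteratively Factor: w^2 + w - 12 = (w - 3)*(w + 4)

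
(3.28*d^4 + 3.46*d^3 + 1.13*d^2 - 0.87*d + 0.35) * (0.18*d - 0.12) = 0.5904*d^5 + 0.2292*d^4 - 0.2118*d^3 - 0.2922*d^2 + 0.1674*d - 0.042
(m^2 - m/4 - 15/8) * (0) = 0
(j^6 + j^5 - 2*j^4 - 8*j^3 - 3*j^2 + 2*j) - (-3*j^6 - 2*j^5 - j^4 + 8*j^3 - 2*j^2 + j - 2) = 4*j^6 + 3*j^5 - j^4 - 16*j^3 - j^2 + j + 2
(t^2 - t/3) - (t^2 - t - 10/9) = 2*t/3 + 10/9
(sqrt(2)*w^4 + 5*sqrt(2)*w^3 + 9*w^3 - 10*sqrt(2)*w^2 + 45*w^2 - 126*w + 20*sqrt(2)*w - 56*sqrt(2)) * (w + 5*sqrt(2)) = sqrt(2)*w^5 + 5*sqrt(2)*w^4 + 19*w^4 + 35*sqrt(2)*w^3 + 95*w^3 - 226*w^2 + 245*sqrt(2)*w^2 - 686*sqrt(2)*w + 200*w - 560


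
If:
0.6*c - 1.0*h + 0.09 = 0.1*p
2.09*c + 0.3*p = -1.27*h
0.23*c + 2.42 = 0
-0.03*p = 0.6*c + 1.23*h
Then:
No Solution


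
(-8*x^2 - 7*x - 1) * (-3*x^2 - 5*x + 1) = 24*x^4 + 61*x^3 + 30*x^2 - 2*x - 1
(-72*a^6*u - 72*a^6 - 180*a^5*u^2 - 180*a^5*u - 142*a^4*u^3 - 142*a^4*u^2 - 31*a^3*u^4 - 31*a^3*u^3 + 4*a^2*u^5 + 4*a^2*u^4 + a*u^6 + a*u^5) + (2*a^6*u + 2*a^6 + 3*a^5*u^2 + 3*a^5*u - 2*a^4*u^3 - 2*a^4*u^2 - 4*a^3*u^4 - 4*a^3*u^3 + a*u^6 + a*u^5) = -70*a^6*u - 70*a^6 - 177*a^5*u^2 - 177*a^5*u - 144*a^4*u^3 - 144*a^4*u^2 - 35*a^3*u^4 - 35*a^3*u^3 + 4*a^2*u^5 + 4*a^2*u^4 + 2*a*u^6 + 2*a*u^5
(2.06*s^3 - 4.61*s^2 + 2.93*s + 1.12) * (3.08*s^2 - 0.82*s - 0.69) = 6.3448*s^5 - 15.888*s^4 + 11.3832*s^3 + 4.2279*s^2 - 2.9401*s - 0.7728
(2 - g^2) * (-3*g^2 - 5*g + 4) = 3*g^4 + 5*g^3 - 10*g^2 - 10*g + 8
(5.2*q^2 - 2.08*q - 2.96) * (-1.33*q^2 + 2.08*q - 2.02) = -6.916*q^4 + 13.5824*q^3 - 10.8936*q^2 - 1.9552*q + 5.9792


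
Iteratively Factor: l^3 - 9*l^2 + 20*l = (l - 4)*(l^2 - 5*l) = (l - 5)*(l - 4)*(l)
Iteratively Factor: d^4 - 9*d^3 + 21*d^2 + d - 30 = (d - 5)*(d^3 - 4*d^2 + d + 6) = (d - 5)*(d - 3)*(d^2 - d - 2) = (d - 5)*(d - 3)*(d - 2)*(d + 1)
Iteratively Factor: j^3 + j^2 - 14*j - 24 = (j - 4)*(j^2 + 5*j + 6) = (j - 4)*(j + 2)*(j + 3)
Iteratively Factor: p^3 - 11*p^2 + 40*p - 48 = (p - 3)*(p^2 - 8*p + 16) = (p - 4)*(p - 3)*(p - 4)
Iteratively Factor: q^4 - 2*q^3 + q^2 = (q)*(q^3 - 2*q^2 + q) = q^2*(q^2 - 2*q + 1) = q^2*(q - 1)*(q - 1)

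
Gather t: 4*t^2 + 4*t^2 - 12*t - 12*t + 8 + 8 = 8*t^2 - 24*t + 16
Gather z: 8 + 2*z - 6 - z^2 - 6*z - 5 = -z^2 - 4*z - 3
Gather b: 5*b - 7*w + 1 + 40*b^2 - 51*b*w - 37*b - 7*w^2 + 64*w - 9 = 40*b^2 + b*(-51*w - 32) - 7*w^2 + 57*w - 8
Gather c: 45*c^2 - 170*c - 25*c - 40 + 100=45*c^2 - 195*c + 60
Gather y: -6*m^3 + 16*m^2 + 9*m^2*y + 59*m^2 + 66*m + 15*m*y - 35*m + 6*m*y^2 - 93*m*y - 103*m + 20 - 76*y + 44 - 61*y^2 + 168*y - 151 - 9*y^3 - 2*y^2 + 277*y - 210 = -6*m^3 + 75*m^2 - 72*m - 9*y^3 + y^2*(6*m - 63) + y*(9*m^2 - 78*m + 369) - 297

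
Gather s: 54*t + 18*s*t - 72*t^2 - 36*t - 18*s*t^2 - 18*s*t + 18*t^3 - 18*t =-18*s*t^2 + 18*t^3 - 72*t^2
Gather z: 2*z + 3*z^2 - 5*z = 3*z^2 - 3*z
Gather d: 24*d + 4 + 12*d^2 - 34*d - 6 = 12*d^2 - 10*d - 2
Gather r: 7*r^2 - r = 7*r^2 - r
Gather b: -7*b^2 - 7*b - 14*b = -7*b^2 - 21*b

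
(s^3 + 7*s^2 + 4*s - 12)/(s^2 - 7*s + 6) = (s^2 + 8*s + 12)/(s - 6)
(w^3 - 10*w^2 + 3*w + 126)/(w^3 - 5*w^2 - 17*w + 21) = (w - 6)/(w - 1)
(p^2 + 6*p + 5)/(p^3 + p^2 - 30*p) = (p^2 + 6*p + 5)/(p*(p^2 + p - 30))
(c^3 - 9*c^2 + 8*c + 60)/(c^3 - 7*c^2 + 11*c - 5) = (c^2 - 4*c - 12)/(c^2 - 2*c + 1)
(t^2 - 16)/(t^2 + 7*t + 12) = (t - 4)/(t + 3)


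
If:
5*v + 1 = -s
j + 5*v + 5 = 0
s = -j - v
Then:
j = -5/3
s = 7/3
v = -2/3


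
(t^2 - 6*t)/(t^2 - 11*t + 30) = t/(t - 5)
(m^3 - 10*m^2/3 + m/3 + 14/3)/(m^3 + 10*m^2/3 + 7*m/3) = (3*m^2 - 13*m + 14)/(m*(3*m + 7))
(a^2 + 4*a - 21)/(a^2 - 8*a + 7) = (a^2 + 4*a - 21)/(a^2 - 8*a + 7)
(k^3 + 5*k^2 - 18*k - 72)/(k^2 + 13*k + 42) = (k^2 - k - 12)/(k + 7)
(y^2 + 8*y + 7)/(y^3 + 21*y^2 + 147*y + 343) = (y + 1)/(y^2 + 14*y + 49)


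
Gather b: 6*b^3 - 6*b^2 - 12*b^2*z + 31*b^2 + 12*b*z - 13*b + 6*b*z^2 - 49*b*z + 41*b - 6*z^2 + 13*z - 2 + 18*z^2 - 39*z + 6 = 6*b^3 + b^2*(25 - 12*z) + b*(6*z^2 - 37*z + 28) + 12*z^2 - 26*z + 4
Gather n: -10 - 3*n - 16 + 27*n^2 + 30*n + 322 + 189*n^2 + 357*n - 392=216*n^2 + 384*n - 96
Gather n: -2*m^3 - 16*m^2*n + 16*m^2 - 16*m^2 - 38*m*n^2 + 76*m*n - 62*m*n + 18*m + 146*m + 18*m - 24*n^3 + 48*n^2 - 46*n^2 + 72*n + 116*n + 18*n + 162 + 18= -2*m^3 + 182*m - 24*n^3 + n^2*(2 - 38*m) + n*(-16*m^2 + 14*m + 206) + 180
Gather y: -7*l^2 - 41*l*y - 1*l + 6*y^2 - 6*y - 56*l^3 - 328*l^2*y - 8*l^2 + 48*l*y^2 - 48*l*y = -56*l^3 - 15*l^2 - l + y^2*(48*l + 6) + y*(-328*l^2 - 89*l - 6)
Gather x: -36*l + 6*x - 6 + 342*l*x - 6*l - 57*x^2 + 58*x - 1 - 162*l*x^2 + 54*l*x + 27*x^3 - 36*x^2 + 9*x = -42*l + 27*x^3 + x^2*(-162*l - 93) + x*(396*l + 73) - 7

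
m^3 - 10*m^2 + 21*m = m*(m - 7)*(m - 3)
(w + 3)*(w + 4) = w^2 + 7*w + 12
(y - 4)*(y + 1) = y^2 - 3*y - 4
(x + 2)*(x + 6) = x^2 + 8*x + 12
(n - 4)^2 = n^2 - 8*n + 16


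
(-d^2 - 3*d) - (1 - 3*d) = -d^2 - 1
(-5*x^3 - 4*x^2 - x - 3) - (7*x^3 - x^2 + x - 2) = -12*x^3 - 3*x^2 - 2*x - 1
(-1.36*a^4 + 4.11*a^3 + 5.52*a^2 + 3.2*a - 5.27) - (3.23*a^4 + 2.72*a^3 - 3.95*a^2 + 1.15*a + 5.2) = -4.59*a^4 + 1.39*a^3 + 9.47*a^2 + 2.05*a - 10.47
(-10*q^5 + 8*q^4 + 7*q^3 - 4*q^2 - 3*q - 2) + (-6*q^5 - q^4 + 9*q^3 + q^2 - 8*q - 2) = -16*q^5 + 7*q^4 + 16*q^3 - 3*q^2 - 11*q - 4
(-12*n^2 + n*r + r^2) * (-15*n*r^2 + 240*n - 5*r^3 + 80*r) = 180*n^3*r^2 - 2880*n^3 + 45*n^2*r^3 - 720*n^2*r - 20*n*r^4 + 320*n*r^2 - 5*r^5 + 80*r^3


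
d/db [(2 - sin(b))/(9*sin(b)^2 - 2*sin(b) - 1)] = (9*sin(b)^2 - 36*sin(b) + 5)*cos(b)/(9*sin(b)^2 - 2*sin(b) - 1)^2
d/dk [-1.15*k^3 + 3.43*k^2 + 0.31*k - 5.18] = -3.45*k^2 + 6.86*k + 0.31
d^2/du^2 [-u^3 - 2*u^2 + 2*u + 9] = -6*u - 4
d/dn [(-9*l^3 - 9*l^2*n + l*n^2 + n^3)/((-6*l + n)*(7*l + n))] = (387*l^4 - 66*l^3*n - 116*l^2*n^2 + 2*l*n^3 + n^4)/(1764*l^4 - 84*l^3*n - 83*l^2*n^2 + 2*l*n^3 + n^4)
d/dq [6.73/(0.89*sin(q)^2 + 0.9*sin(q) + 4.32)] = -(11.9794*sin(q) + 6.057)*cos(q)/(0.89*sin(q)^2 + 0.9*sin(q) + 4.32)^2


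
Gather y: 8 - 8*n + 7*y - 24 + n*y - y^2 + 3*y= -8*n - y^2 + y*(n + 10) - 16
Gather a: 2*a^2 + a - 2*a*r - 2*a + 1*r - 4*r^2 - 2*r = 2*a^2 + a*(-2*r - 1) - 4*r^2 - r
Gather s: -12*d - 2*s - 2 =-12*d - 2*s - 2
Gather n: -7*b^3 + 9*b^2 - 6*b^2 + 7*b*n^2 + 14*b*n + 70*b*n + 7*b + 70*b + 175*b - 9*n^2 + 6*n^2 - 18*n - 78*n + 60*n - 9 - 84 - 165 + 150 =-7*b^3 + 3*b^2 + 252*b + n^2*(7*b - 3) + n*(84*b - 36) - 108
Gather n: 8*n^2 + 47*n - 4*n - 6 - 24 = 8*n^2 + 43*n - 30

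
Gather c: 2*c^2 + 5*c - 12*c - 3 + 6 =2*c^2 - 7*c + 3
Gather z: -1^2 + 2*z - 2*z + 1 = 0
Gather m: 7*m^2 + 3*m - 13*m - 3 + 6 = 7*m^2 - 10*m + 3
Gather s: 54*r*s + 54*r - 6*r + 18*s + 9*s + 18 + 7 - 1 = 48*r + s*(54*r + 27) + 24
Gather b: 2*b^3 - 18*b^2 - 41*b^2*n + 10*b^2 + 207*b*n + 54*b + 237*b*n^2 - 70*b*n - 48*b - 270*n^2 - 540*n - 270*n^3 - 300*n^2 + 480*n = 2*b^3 + b^2*(-41*n - 8) + b*(237*n^2 + 137*n + 6) - 270*n^3 - 570*n^2 - 60*n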